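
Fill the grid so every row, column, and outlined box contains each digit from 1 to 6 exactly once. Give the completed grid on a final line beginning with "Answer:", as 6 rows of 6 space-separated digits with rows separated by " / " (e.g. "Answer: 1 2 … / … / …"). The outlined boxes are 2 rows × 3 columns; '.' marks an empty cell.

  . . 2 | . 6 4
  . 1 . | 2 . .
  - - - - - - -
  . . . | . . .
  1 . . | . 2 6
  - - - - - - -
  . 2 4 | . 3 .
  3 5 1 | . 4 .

Step 1. [r2c5∈{5}] r2c5's peers cover all but 5, so r2c5=5.
Step 2. [r3c2∈{3,4,6}] col 2 places 6 nowhere but r3c2. So r3c2=6.
Step 3. [r4c2∈{3,4}] col 2 places 4 nowhere but r4c2 ⇒ r4c2=4.
Step 4. [r3c4∈{1,3,4,5}] row 3 places 4 nowhere but r3c4, so r3c4=4.
Step 5. [r2c6∈{3}] only 3 remains possible at r2c6 ⇒ r2c6=3.
Step 6. [r5c1∈{6}] r5c1's peers cover all but 6. So r5c1=6.
Step 7. [r4c4∈{3,5}] 3 has one home in col 4: r4c4. So r4c4=3.
Step 8. [r3c6∈{1,5}] 5 has one home in box 4: r3c6. So r3c6=5.
Step 9. [r1c4∈{1}] r1c4 is down to just 1. So r1c4=1.
Step 10. [r2c1∈{4}] r2c1 is down to just 4. So r2c1=4.
Step 11. [r6c6∈{2}] r6c6's peers cover all but 2 ⇒ r6c6=2.
Step 12. [r5c4∈{5}] nothing but 5 survives at r5c4 ⇒ r5c4=5.
Step 13. [r1c1∈{5}] only 5 remains possible at r1c1, so r1c1=5.
Step 14. [r5c6∈{1}] r5c6 has the single candidate 1, so r5c6=1.
Step 15. [r6c4∈{6}] nothing but 6 survives at r6c4 ⇒ r6c4=6.
Step 16. [r3c1∈{2}] nothing but 2 survives at r3c1. So r3c1=2.
Step 17. [r1c2∈{3}] r1c2 is down to just 3, so r1c2=3.
Step 18. [r2c3∈{6}] r2c3's peers cover all but 6 ⇒ r2c3=6.
Step 19. [r3c3∈{3}] r3c3's peers cover all but 3. So r3c3=3.
Step 20. [r3c5∈{1}] r3c5 is down to just 1. So r3c5=1.
Step 21. [r4c3∈{5}] r4c3 is down to just 5, so r4c3=5.

Answer: 5 3 2 1 6 4 / 4 1 6 2 5 3 / 2 6 3 4 1 5 / 1 4 5 3 2 6 / 6 2 4 5 3 1 / 3 5 1 6 4 2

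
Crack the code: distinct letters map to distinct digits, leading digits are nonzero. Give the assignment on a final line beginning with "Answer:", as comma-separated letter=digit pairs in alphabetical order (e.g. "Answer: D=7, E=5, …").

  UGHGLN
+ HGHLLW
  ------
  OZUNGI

Step 1. [col 1: N + W ≡ I (mod 10)] several values work for N in column 1 (N + W ≡ I (mod 10), carry-in 0); try N=2. So N=2.
Step 2. [col 1: N + W ≡ I (mod 10)] column 1 (N + W ≡ I (mod 10), carry-in 0) doesn't pin W yet; pick W=7 and continue ⇒ W=7.
Step 3. [col 1: N + W ≡ I (mod 10)] column 1: given N=2, W=7, carry-in 0, and digits 2,7 already taken and all letters distinct, N+W≡I (mod 10) forces I=9, so I=9.
Step 4. [col 2: L + L ≡ G (mod 10)] several values work for L in column 2 (L + L ≡ G (mod 10), carry-in 0); try L=4 ⇒ L=4.
Step 5. [col 2: L + L ≡ G (mod 10)] from column 2 (L=4, carry-in 0, digits 2,4,7,9 already taken and all letters distinct): G must equal 8 ⇒ G=8.
Step 6. [col 4: H + H ≡ U (mod 10)] U=3 is one option consistent with column 4 (H + H ≡ U (mod 10), carry-in 1) — take it, so U=3.
Step 7. [col 4: H + H ≡ U (mod 10)] no forcing yet in column 4 (carry-in 1); H=1 is free and consistent — try it, so H=1.
Step 8. [col 5: G + G ≡ Z (mod 10)] column 5 reads G+G+carry(0)=Z with G=8; with digits 1,2,3,4,7,8,9 already taken and all letters distinct, the only value for Z is 6. So Z=6.
Step 9. [col 6: U + H ≡ O (mod 10)] in column 6 we have U+H≡O with carry-in 1; given U=3, H=1 and digits 1,2,3,4,6,7,8,9 already taken and all letters distinct, that pins O to 5 ⇒ O=5.

Answer: G=8, H=1, I=9, L=4, N=2, O=5, U=3, W=7, Z=6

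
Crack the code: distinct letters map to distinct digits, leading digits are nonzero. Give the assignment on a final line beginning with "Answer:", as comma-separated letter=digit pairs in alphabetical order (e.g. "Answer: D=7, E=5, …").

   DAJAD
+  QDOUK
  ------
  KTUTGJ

Step 1. [col 1: D + K ≡ J (mod 10)] no forcing yet in column 1 (carry-in 0); J=6 is free and consistent — try it ⇒ J=6.
Step 2. [col 1: D + K ≡ J (mod 10)] column 1 (D + K ≡ J (mod 10), carry-in 0) doesn't pin D yet; pick D=5 and continue, so D=5.
Step 3. [col 1: D + K ≡ J (mod 10)] from column 1 (D=5, J=6, carry-in 0, digits 5,6 already taken and all letters distinct): K must equal 1. So K=1.
Step 4. [col 2: A + U ≡ G (mod 10)] no forcing yet in column 2 (carry-in 0); A=2 is free and consistent — try it, so A=2.
Step 5. [col 2: A + U ≡ G (mod 10)] column 2 (A + U ≡ G (mod 10), carry-in 0) doesn't pin G yet; pick G=0 and continue. So G=0.
Step 6. [col 2: A + U ≡ G (mod 10)] in column 2 we have A+U≡G with carry-in 0; given A=2, G=0 and digits 0,1,2,5,6 already taken and all letters distinct, that pins U to 8. So U=8.
Step 7. [col 3: J + O ≡ T (mod 10)] column 3 reads J+O+carry(1)=T with J=6; with digits 0,1,2,5,6,8 already taken and all letters distinct, the only value for O is 7 ⇒ O=7.
Step 8. [col 3: J + O ≡ T (mod 10)] column 3 reads J+O+carry(1)=T with J=6, O=7; with digits 0,1,2,5,6,7,8 already taken and all letters distinct, the only value for T is 4, so T=4.
Step 9. [col 5: D + Q ≡ T (mod 10)] column 5 reads D+Q+carry(0)=T with D=5, T=4; with digits 0,1,2,4,5,6,7,8 already taken and all letters distinct, the only value for Q is 9, so Q=9.

Answer: A=2, D=5, G=0, J=6, K=1, O=7, Q=9, T=4, U=8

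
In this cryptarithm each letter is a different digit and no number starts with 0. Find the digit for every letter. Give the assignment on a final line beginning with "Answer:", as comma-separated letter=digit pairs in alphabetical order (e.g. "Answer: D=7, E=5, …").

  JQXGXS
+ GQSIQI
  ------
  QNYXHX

Step 1. [col 1: S + I ≡ X (mod 10)] no forcing yet in column 1 (carry-in 0); S=5 is free and consistent — try it ⇒ S=5.
Step 2. [col 1: S + I ≡ X (mod 10)] several values work for X in column 1 (S + I ≡ X (mod 10), carry-in 0); try X=3. So X=3.
Step 3. [col 1: S + I ≡ X (mod 10)] column 1 reads S+I+carry(0)=X with S=5, X=3; with digits 3,5 already taken and all letters distinct, the only value for I is 8 ⇒ I=8.
Step 4. [col 2: X + Q ≡ H (mod 10)] several values work for H in column 2 (X + Q ≡ H (mod 10), carry-in 1); try H=0 ⇒ H=0.
Step 5. [col 2: X + Q ≡ H (mod 10)] from column 2 (X=3, H=0, carry-in 1, digits 0,3,5,8 already taken and all letters distinct): Q must equal 6. So Q=6.
Step 6. [col 3: G + I ≡ X (mod 10)] in column 3 we have G+I≡X with carry-in 1; given I=8, X=3 and digits 0,3,5,6,8 already taken and all letters distinct, that pins G to 4, so G=4.
Step 7. [col 4: X + S ≡ Y (mod 10)] column 4: given X=3, S=5, carry-in 1, and digits 0,3,4,5,6,8 already taken and all letters distinct, X+S≡Y (mod 10) forces Y=9, so Y=9.
Step 8. [col 5: Q + Q ≡ N (mod 10)] from column 5 (Q=6, carry-in 0, digits 0,3,4,5,6,8,9 already taken and all letters distinct): N must equal 2 ⇒ N=2.
Step 9. [col 6: J + G ≡ Q (mod 10)] in column 6 we have J+G≡Q with carry-in 1; given G=4, Q=6 and digits 0,2,3,4,5,6,8,9 already taken and all letters distinct, that pins J to 1 ⇒ J=1.

Answer: G=4, H=0, I=8, J=1, N=2, Q=6, S=5, X=3, Y=9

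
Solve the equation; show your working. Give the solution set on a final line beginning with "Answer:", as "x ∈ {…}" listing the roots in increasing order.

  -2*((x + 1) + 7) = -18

Step 1. [-2*((x + 1) + 7) = -18] leading coefficient -2: divide by -2. So div: (x + 1) + 7 = 9.
Step 2. [(x + 1) + 7 = 9] 7 comes off first (subtract 7), so sub: x + 1 = 2.
Step 3. [x + 1 = 2] subtract 1: x sits inside (… + 1), so sub: x = 1.

Answer: x ∈ {1}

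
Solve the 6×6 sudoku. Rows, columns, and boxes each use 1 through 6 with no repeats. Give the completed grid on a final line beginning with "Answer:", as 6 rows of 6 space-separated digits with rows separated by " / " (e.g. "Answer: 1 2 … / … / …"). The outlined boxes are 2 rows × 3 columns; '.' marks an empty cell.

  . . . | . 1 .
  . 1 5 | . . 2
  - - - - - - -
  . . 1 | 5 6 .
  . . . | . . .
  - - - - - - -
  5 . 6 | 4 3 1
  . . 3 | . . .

Step 1. [r5c2∈{2}] only 2 remains possible at r5c2. So r5c2=2.
Step 2. [r3c1∈{2,3,4}] across row 3, 2 lands solely at r3c1. So r3c1=2.
Step 3. [r4c3∈{4}] only 4 remains possible at r4c3. So r4c3=4.
Step 4. [r4c6∈{3}] nothing but 3 survives at r4c6, so r4c6=3.
Step 5. [r4c1∈{6}] r4c1 has the single candidate 6 ⇒ r4c1=6.
Step 6. [r1c2∈{3,4,6}] 6 has one home in col 2: r1c2. So r1c2=6.
Step 7. [r1c4∈{3}] r1c4 is down to just 3 ⇒ r1c4=3.
Step 8. [r1c1∈{4}] r1c1's peers cover all but 4 ⇒ r1c1=4.
Step 9. [r6c5∈{2,5}] in col 5, 5 fits only at r6c5 ⇒ r6c5=5.
Step 10. [r6c4∈{2,6}] r6c4 is the only open cell in row 6 admitting 2 ⇒ r6c4=2.
Step 11. [r6c1∈{1}] only 1 remains possible at r6c1. So r6c1=1.
Step 12. [r2c1∈{3}] r2c1 has the single candidate 3 ⇒ r2c1=3.
Step 13. [r6c2∈{4}] r6c2 has the single candidate 4 ⇒ r6c2=4.
Step 14. [r6c6∈{6}] only 6 remains possible at r6c6. So r6c6=6.
Step 15. [r4c4∈{1}] nothing but 1 survives at r4c4, so r4c4=1.
Step 16. [r4c2∈{5}] r4c2's peers cover all but 5, so r4c2=5.
Step 17. [r1c3∈{2}] nothing but 2 survives at r1c3. So r1c3=2.
Step 18. [r3c6∈{4}] only 4 remains possible at r3c6 ⇒ r3c6=4.
Step 19. [r1c6∈{5}] r1c6 is down to just 5. So r1c6=5.
Step 20. [r3c2∈{3}] nothing but 3 survives at r3c2, so r3c2=3.
Step 21. [r2c4∈{6}] r2c4 is down to just 6. So r2c4=6.
Step 22. [r4c5∈{2}] r4c5 has the single candidate 2. So r4c5=2.
Step 23. [r2c5∈{4}] only 4 remains possible at r2c5. So r2c5=4.

Answer: 4 6 2 3 1 5 / 3 1 5 6 4 2 / 2 3 1 5 6 4 / 6 5 4 1 2 3 / 5 2 6 4 3 1 / 1 4 3 2 5 6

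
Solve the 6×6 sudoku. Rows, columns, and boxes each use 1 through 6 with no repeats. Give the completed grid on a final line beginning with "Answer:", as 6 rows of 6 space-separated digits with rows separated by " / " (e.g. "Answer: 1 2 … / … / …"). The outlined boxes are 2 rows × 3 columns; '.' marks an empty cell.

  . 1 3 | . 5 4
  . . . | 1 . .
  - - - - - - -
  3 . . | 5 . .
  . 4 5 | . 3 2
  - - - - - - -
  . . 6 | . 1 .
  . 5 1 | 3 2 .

Step 1. [r2c5∈{6}] r2c5 is down to just 6. So r2c5=6.
Step 2. [r2c2∈{2}] r2c2's peers cover all but 2 ⇒ r2c2=2.
Step 3. [r3c2∈{6}] r3c2's peers cover all but 6. So r3c2=6.
Step 4. [r6c1∈{4}] r6c1 is down to just 4 ⇒ r6c1=4.
Step 5. [r2c6∈{3}] nothing but 3 survives at r2c6, so r2c6=3.
Step 6. [r5c6∈{5}] nothing but 5 survives at r5c6. So r5c6=5.
Step 7. [r4c4∈{6}] r4c4 is down to just 6, so r4c4=6.
Step 8. [r5c4∈{4}] r5c4 is down to just 4 ⇒ r5c4=4.
Step 9. [r1c1∈{6}] r1c1's peers cover all but 6 ⇒ r1c1=6.
Step 10. [r3c5∈{4}] r3c5 has the single candidate 4. So r3c5=4.
Step 11. [r1c4∈{2}] r1c4 is down to just 2, so r1c4=2.
Step 12. [r3c6∈{1}] r3c6 has the single candidate 1. So r3c6=1.
Step 13. [r5c2∈{3}] only 3 remains possible at r5c2. So r5c2=3.
Step 14. [r4c1∈{1}] only 1 remains possible at r4c1 ⇒ r4c1=1.
Step 15. [r2c3∈{4}] nothing but 4 survives at r2c3. So r2c3=4.
Step 16. [r6c6∈{6}] r6c6 has the single candidate 6 ⇒ r6c6=6.
Step 17. [r3c3∈{2}] only 2 remains possible at r3c3 ⇒ r3c3=2.
Step 18. [r5c1∈{2}] r5c1's peers cover all but 2, so r5c1=2.
Step 19. [r2c1∈{5}] r2c1's peers cover all but 5 ⇒ r2c1=5.

Answer: 6 1 3 2 5 4 / 5 2 4 1 6 3 / 3 6 2 5 4 1 / 1 4 5 6 3 2 / 2 3 6 4 1 5 / 4 5 1 3 2 6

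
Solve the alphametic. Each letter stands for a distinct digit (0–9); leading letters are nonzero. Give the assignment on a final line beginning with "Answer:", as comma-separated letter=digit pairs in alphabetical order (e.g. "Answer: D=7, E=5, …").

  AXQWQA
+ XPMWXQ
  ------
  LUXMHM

Step 1. [col 1: A + Q ≡ M (mod 10)] M=6 is one option consistent with column 1 (A + Q ≡ M (mod 10), carry-in 0) — take it ⇒ M=6.
Step 2. [col 1: A + Q ≡ M (mod 10)] no forcing yet in column 1 (carry-in 0); Q=4 is free and consistent — try it ⇒ Q=4.
Step 3. [col 1: A + Q ≡ M (mod 10)] column 1: given Q=4, M=6, carry-in 0, and digits 4,6 already taken and all letters distinct, A+Q≡M (mod 10) forces A=2 ⇒ A=2.
Step 4. [col 2: Q + X ≡ H (mod 10)] X=1 is one option consistent with column 2 (Q + X ≡ H (mod 10), carry-in 0) — take it. So X=1.
Step 5. [col 2: Q + X ≡ H (mod 10)] column 2 reads Q+X+carry(0)=H with Q=4, X=1; with digits 1,2,4,6 already taken and all letters distinct, the only value for H is 5 ⇒ H=5.
Step 6. [col 3: W + W ≡ M (mod 10)] several values work for W in column 3 (W + W ≡ M (mod 10), carry-in 0); try W=8, so W=8.
Step 7. [col 5: X + P ≡ U (mod 10)] from column 5 (X=1, carry-in 1, digits 1,2,4,5,6,8 already taken and all letters distinct): U must equal 9 ⇒ U=9.
Step 8. [col 5: X + P ≡ U (mod 10)] in column 5 we have X+P≡U with carry-in 1; given X=1, U=9 and digits 1,2,4,5,6,8,9 already taken and all letters distinct, that pins P to 7. So P=7.
Step 9. [col 6: A + X ≡ L (mod 10)] column 6: given A=2, X=1, carry-in 0, and digits 1,2,4,5,6,7,8,9 already taken and all letters distinct, A+X≡L (mod 10) forces L=3 ⇒ L=3.

Answer: A=2, H=5, L=3, M=6, P=7, Q=4, U=9, W=8, X=1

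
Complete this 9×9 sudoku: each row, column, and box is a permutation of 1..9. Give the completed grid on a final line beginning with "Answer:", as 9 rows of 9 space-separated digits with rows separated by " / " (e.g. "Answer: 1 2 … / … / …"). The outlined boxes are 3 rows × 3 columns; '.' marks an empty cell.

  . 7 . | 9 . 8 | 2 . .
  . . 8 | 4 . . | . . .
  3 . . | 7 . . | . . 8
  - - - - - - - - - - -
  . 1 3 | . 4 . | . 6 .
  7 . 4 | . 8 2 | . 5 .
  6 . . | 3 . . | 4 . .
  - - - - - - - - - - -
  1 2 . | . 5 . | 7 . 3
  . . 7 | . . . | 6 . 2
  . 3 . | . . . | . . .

Step 1. [r5c2∈{9}] nothing but 9 survives at r5c2 ⇒ r5c2=9.
Step 2. [r5c9∈{1}] nothing but 1 survives at r5c9. So r5c9=1.
Step 3. [r9c4∈{1,2,6,8}] 2 has one home in col 4: r9c4 ⇒ r9c4=2.
Step 4. [r8c4∈{1,8}] 1 has one home in col 4: r8c4, so r8c4=1.
Step 5. [r4c1∈{2,5,8}] r4c1 is the only open cell in row 4 admitting 2 ⇒ r4c1=2.
Step 6. [r6c3∈{5}] r6c3 has the single candidate 5, so r6c3=5.
Step 7. [r2c5∈{1,2,3,6}] across row 2, 2 lands solely at r2c5. So r2c5=2.
Step 8. [r6c8∈{2,7,8,9}] across row 6, 2 lands solely at r6c8 ⇒ r6c8=2.
Step 9. [r2c8∈{1,3,7,9}] across col 8, 7 lands solely at r2c8, so r2c8=7.
Step 10. [r1c8∈{1,3,4}] across col 8, 3 lands solely at r1c8 ⇒ r1c8=3.
Step 11. [r2c6∈{1,3,5,6}] in row 2, 3 fits only at r2c6, so r2c6=3.
Step 12. [r3c6∈{1,5,6}] r3c6 is the only open cell in box 2 admitting 5. So r3c6=5.
Step 13. [r2c7∈{1,5,9}] r2c7 is the only open cell in row 2 admitting 1. So r2c7=1.
Step 14. [r3c7∈{9}] r3c7's peers cover all but 9, so r3c7=9.
Step 15. [r3c8∈{4}] r3c8's peers cover all but 4. So r3c8=4.
Step 16. [r8c2∈{4,5,8}] across col 2, 4 lands solely at r8c2 ⇒ r8c2=4.
Step 17. [r8c6∈{9}] r8c6 is down to just 9. So r8c6=9.
Step 18. [r8c1∈{5,8}] across row 8, 5 lands solely at r8c1, so r8c1=5.
Step 19. [r4c6∈{7}] only 7 remains possible at r4c6. So r4c6=7.
Step 20. [r3c2∈{6}] r3c2 is down to just 6 ⇒ r3c2=6.
Step 21. [r3c5∈{1}] r3c5's peers cover all but 1 ⇒ r3c5=1.
Step 22. [r9c9∈{4,5,9}] col 9 places 4 nowhere but r9c9 ⇒ r9c9=4.
Step 23. [r9c6∈{6}] only 6 remains possible at r9c6. So r9c6=6.
Step 24. [r9c1∈{8,9}] 8 has one home in col 1: r9c1 ⇒ r9c1=8.
Step 25. [r2c9∈{5,6}] r2c9 is the only open cell in row 2 admitting 6. So r2c9=6.
Step 26. [r9c3∈{9}] only 9 remains possible at r9c3 ⇒ r9c3=9.
Step 27. [r6c5∈{9}] r6c5 has the single candidate 9. So r6c5=9.
Step 28. [r8c8∈{8}] r8c8 is down to just 8 ⇒ r8c8=8.
Step 29. [r6c9∈{7}] only 7 remains possible at r6c9 ⇒ r6c9=7.
Step 30. [r7c8∈{9}] r7c8's peers cover all but 9, so r7c8=9.
Step 31. [r2c1∈{9}] only 9 remains possible at r2c1 ⇒ r2c1=9.
Step 32. [r4c7∈{8}] nothing but 8 survives at r4c7, so r4c7=8.
Step 33. [r8c5∈{3}] only 3 remains possible at r8c5 ⇒ r8c5=3.
Step 34. [r1c3∈{1}] nothing but 1 survives at r1c3. So r1c3=1.
Step 35. [r7c3∈{6}] only 6 remains possible at r7c3. So r7c3=6.
Step 36. [r6c6∈{1}] only 1 remains possible at r6c6. So r6c6=1.
Step 37. [r3c3∈{2}] r3c3's peers cover all but 2 ⇒ r3c3=2.
Step 38. [r9c5∈{7}] r9c5 is down to just 7, so r9c5=7.
Step 39. [r4c4∈{5}] r4c4 is down to just 5 ⇒ r4c4=5.
Step 40. [r1c5∈{6}] r1c5 is down to just 6. So r1c5=6.
Step 41. [r5c7∈{3}] r5c7's peers cover all but 3. So r5c7=3.
Step 42. [r1c9∈{5}] nothing but 5 survives at r1c9, so r1c9=5.
Step 43. [r4c9∈{9}] only 9 remains possible at r4c9 ⇒ r4c9=9.
Step 44. [r2c2∈{5}] r2c2 has the single candidate 5, so r2c2=5.
Step 45. [r7c4∈{8}] nothing but 8 survives at r7c4, so r7c4=8.
Step 46. [r5c4∈{6}] only 6 remains possible at r5c4 ⇒ r5c4=6.
Step 47. [r9c8∈{1}] r9c8 is down to just 1. So r9c8=1.
Step 48. [r7c6∈{4}] only 4 remains possible at r7c6, so r7c6=4.
Step 49. [r9c7∈{5}] nothing but 5 survives at r9c7. So r9c7=5.
Step 50. [r1c1∈{4}] nothing but 4 survives at r1c1, so r1c1=4.
Step 51. [r6c2∈{8}] r6c2 is down to just 8. So r6c2=8.

Answer: 4 7 1 9 6 8 2 3 5 / 9 5 8 4 2 3 1 7 6 / 3 6 2 7 1 5 9 4 8 / 2 1 3 5 4 7 8 6 9 / 7 9 4 6 8 2 3 5 1 / 6 8 5 3 9 1 4 2 7 / 1 2 6 8 5 4 7 9 3 / 5 4 7 1 3 9 6 8 2 / 8 3 9 2 7 6 5 1 4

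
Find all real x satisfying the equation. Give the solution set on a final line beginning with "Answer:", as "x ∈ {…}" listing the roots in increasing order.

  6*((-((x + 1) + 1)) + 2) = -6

Step 1. [6*((-((x + 1) + 1)) + 2) = -6] leading coefficient 6: divide by 6. So div: (-((x + 1) + 1)) + 2 = -1.
Step 2. [(-((x + 1) + 1)) + 2 = -1] subtract 2: x sits inside (… + 2), so sub: -((x + 1) + 1) = -3.
Step 3. [-((x + 1) + 1) = -3] LHS negated; negate both sides. So neg: (x + 1) + 1 = 3.
Step 4. [(x + 1) + 1 = 3] peel the +1: subtract 1 from each side ⇒ sub: x + 1 = 2.
Step 5. [x + 1 = 2] subtract 1: x sits inside (… + 1), so sub: x = 1.

Answer: x ∈ {1}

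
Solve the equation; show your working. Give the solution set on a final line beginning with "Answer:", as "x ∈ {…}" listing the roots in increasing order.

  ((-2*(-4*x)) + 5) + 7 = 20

Step 1. [((-2*(-4*x)) + 5) + 7 = 20] peel the +7: subtract 7 from each side ⇒ sub: (-2*(-4*x)) + 5 = 13.
Step 2. [(-2*(-4*x)) + 5 = 13] the outer +5 inverts by subtracting 5, so sub: -2*(-4*x) = 8.
Step 3. [-2*(-4*x) = 8] -2·(inner) — divide through by -2. So div: -4*x = -4.
Step 4. [-4*x = -4] LHS = -4·(…); ÷-4 both sides ⇒ div: x = 1.

Answer: x ∈ {1}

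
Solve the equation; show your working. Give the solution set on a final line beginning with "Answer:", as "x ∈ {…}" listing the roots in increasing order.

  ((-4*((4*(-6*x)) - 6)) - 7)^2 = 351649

Step 1. [((-4*((4*(-6*x)) - 6)) - 7)^2 = 351649] LHS squared, RHS 351649 ≥ 0: apply √ (±) ⇒ sqrt: (-4*((4*(-6*x)) - 6)) - 7 = 593 or -593.
Step 2. [(-4*((4*(-6*x)) - 6)) - 7 = 593 or -593] the outer -7 inverts by adding 7, so sub: -4*((4*(-6*x)) - 6) = 600 or -586.
Step 3. [-4*((4*(-6*x)) - 6) = 600 or -586] leading coefficient -4: divide by -4. So div: (4*(-6*x)) - 6 = -150 or 293/2.
Step 4. [(4*(-6*x)) - 6 = -150 or 293/2] -6 is outermost — add 6 both sides. So sub: 4*(-6*x) = -144 or 305/2.
Step 5. [4*(-6*x) = -144 or 305/2] leading coefficient 4: divide by 4. So div: -6*x = -36 or 305/8.
Step 6. [-6*x = -36 or 305/8] -6·(inner) — divide through by -6, so div: x = 6 or -305/48.

Answer: x ∈ {-305/48, 6}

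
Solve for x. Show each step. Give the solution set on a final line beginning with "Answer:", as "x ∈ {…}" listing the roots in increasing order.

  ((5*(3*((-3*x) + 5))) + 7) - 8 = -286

Step 1. [((5*(3*((-3*x) + 5))) + 7) - 8 = -286] -8 is outermost — add 8 both sides ⇒ sub: (5*(3*((-3*x) + 5))) + 7 = -278.
Step 2. [(5*(3*((-3*x) + 5))) + 7 = -278] +7 is outermost — subtract 7 both sides, so sub: 5*(3*((-3*x) + 5)) = -285.
Step 3. [5*(3*((-3*x) + 5)) = -285] 5·(inner) — divide through by 5 ⇒ div: 3*((-3*x) + 5) = -57.
Step 4. [3*((-3*x) + 5) = -57] divide by the outer 3 ⇒ div: (-3*x) + 5 = -19.
Step 5. [(-3*x) + 5 = -19] 5 comes off first (subtract 5) ⇒ sub: -3*x = -24.
Step 6. [-3*x = -24] -3·(inner) — divide through by -3 ⇒ div: x = 8.

Answer: x ∈ {8}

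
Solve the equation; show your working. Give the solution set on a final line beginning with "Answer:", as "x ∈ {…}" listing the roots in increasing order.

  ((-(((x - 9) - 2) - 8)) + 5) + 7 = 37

Step 1. [((-(((x - 9) - 2) - 8)) + 5) + 7 = 37] the outer +7 inverts by subtracting 7 ⇒ sub: (-(((x - 9) - 2) - 8)) + 5 = 30.
Step 2. [(-(((x - 9) - 2) - 8)) + 5 = 30] the outer +5 inverts by subtracting 5. So sub: -(((x - 9) - 2) - 8) = 25.
Step 3. [-(((x - 9) - 2) - 8) = 25] leading − — multiply by −1 ⇒ neg: ((x - 9) - 2) - 8 = -25.
Step 4. [((x - 9) - 2) - 8 = -25] 8 comes off first (add 8) ⇒ sub: (x - 9) - 2 = -17.
Step 5. [(x - 9) - 2 = -17] the outer -2 inverts by adding 2 ⇒ sub: x - 9 = -15.
Step 6. [x - 9 = -15] peel the -9: add 9 from each side ⇒ sub: x = -6.

Answer: x ∈ {-6}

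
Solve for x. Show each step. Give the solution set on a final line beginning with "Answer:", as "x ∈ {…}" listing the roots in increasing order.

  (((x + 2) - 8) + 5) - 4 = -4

Step 1. [(((x + 2) - 8) + 5) - 4 = -4] the outer -4 inverts by adding 4 ⇒ sub: ((x + 2) - 8) + 5 = 0.
Step 2. [((x + 2) - 8) + 5 = 0] peel the +5: subtract 5 from each side ⇒ sub: (x + 2) - 8 = -5.
Step 3. [(x + 2) - 8 = -5] add 8: x sits inside (… - 8). So sub: x + 2 = 3.
Step 4. [x + 2 = 3] the outer +2 inverts by subtracting 2, so sub: x = 1.

Answer: x ∈ {1}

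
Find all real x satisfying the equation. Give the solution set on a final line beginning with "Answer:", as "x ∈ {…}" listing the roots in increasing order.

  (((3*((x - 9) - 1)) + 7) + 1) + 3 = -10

Step 1. [(((3*((x - 9) - 1)) + 7) + 1) + 3 = -10] peel the +3: subtract 3 from each side, so sub: ((3*((x - 9) - 1)) + 7) + 1 = -13.
Step 2. [((3*((x - 9) - 1)) + 7) + 1 = -13] +1 is outermost — subtract 1 both sides, so sub: (3*((x - 9) - 1)) + 7 = -14.
Step 3. [(3*((x - 9) - 1)) + 7 = -14] subtract 7: x sits inside (… + 7) ⇒ sub: 3*((x - 9) - 1) = -21.
Step 4. [3*((x - 9) - 1) = -21] LHS = 3·(…); ÷3 both sides ⇒ div: (x - 9) - 1 = -7.
Step 5. [(x - 9) - 1 = -7] add 1: x sits inside (… - 1). So sub: x - 9 = -6.
Step 6. [x - 9 = -6] add 9: x sits inside (… - 9). So sub: x = 3.

Answer: x ∈ {3}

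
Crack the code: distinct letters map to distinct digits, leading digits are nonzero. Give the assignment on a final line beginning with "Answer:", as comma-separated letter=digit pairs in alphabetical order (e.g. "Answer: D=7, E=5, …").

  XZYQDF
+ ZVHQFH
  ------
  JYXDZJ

Step 1. [col 1: F + H ≡ J (mod 10)] H=7 is one option consistent with column 1 (F + H ≡ J (mod 10), carry-in 0) — take it. So H=7.
Step 2. [col 1: F + H ≡ J (mod 10)] J=8 is one option consistent with column 1 (F + H ≡ J (mod 10), carry-in 0) — take it. So J=8.
Step 3. [col 1: F + H ≡ J (mod 10)] column 1 reads F+H+carry(0)=J with H=7, J=8; with digits 7,8 already taken and all letters distinct, the only value for F is 1, so F=1.
Step 4. [col 2: D + F ≡ Z (mod 10)] no forcing yet in column 2 (carry-in 0); Z=5 is free and consistent — try it. So Z=5.
Step 5. [col 2: D + F ≡ Z (mod 10)] column 2 reads D+F+carry(0)=Z with F=1, Z=5; with digits 1,5,7,8 already taken and all letters distinct, the only value for D is 4 ⇒ D=4.
Step 6. [col 3: Q + Q ≡ D (mod 10)] column 3: given D=4, carry-in 0, and digits 1,4,5,7,8 already taken and all letters distinct, Q+Q≡D (mod 10) forces Q=2. So Q=2.
Step 7. [col 4: Y + H ≡ X (mod 10)] Y=6 is one option consistent with column 4 (Y + H ≡ X (mod 10), carry-in 0) — take it. So Y=6.
Step 8. [col 4: Y + H ≡ X (mod 10)] column 4: given Y=6, H=7, carry-in 0, and digits 1,2,4,5,6,7,8 already taken and all letters distinct, Y+H≡X (mod 10) forces X=3 ⇒ X=3.
Step 9. [col 5: Z + V ≡ Y (mod 10)] column 5: given Z=5, Y=6, carry-in 1, and digits 1,2,3,4,5,6,7,8 already taken and all letters distinct, Z+V≡Y (mod 10) forces V=0 ⇒ V=0.

Answer: D=4, F=1, H=7, J=8, Q=2, V=0, X=3, Y=6, Z=5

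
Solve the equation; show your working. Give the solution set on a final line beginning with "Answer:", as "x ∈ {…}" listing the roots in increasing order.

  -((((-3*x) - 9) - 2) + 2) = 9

Step 1. [-((((-3*x) - 9) - 2) + 2) = 9] leading − — multiply by −1, so neg: (((-3*x) - 9) - 2) + 2 = -9.
Step 2. [(((-3*x) - 9) - 2) + 2 = -9] +2 is outermost — subtract 2 both sides. So sub: ((-3*x) - 9) - 2 = -11.
Step 3. [((-3*x) - 9) - 2 = -11] the outer -2 inverts by adding 2. So sub: (-3*x) - 9 = -9.
Step 4. [(-3*x) - 9 = -9] -3 divides every term; factor it out, so factor: x + 3 = 3.
Step 5. [x + 3 = 3] subtract 3: x sits inside (… + 3). So sub: x = 0.

Answer: x ∈ {0}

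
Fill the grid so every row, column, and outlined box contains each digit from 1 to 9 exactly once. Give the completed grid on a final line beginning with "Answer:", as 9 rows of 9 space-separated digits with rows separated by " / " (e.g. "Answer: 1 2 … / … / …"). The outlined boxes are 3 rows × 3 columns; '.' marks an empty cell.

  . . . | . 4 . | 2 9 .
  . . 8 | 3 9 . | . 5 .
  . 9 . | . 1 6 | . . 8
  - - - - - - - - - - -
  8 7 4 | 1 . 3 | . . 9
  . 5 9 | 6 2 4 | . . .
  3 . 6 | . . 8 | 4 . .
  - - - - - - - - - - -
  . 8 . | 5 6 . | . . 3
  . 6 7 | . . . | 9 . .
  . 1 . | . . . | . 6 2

Step 1. [r1c3∈{1,3,5}] col 3 places 1 nowhere but r1c3. So r1c3=1.
Step 2. [r7c3∈{2}] nothing but 2 survives at r7c3, so r7c3=2.
Step 3. [r2c2∈{2,4}] across col 2, 4 lands solely at r2c2. So r2c2=4.
Step 4. [r8c9∈{1,4,5}] r8c9 is the only open cell in col 9 admitting 4, so r8c9=4.
Step 5. [r9c7∈{5,7,8}] 5 has one home in box 9: r9c7, so r9c7=5.
Step 6. [r9c4∈{4,7,8,9}] r9c4 is the only open cell in col 4 admitting 4. So r9c4=4.
Step 7. [r8c8∈{1,8}] 8 has one home in box 9: r8c8 ⇒ r8c8=8.
Step 8. [r3c3∈{3,5}] r3c3 is the only open cell in col 3 admitting 5 ⇒ r3c3=5.
Step 9. [r6c9∈{1,5,7}] in col 9, 5 fits only at r6c9. So r6c9=5.
Step 10. [r6c8∈{1,2,7}] in row 6, 1 fits only at r6c8. So r6c8=1.
Step 11. [r5c9∈{7}] r5c9 has the single candidate 7. So r5c9=7.
Step 12. [r7c7∈{1,7}] in box 9, 1 fits only at r7c7. So r7c7=1.
Step 13. [r1c9∈{6}] r1c9 has the single candidate 6, so r1c9=6.
Step 14. [r1c1∈{7}] only 7 remains possible at r1c1 ⇒ r1c1=7.
Step 15. [r2c7∈{7}] r2c7's peers cover all but 7 ⇒ r2c7=7.
Step 16. [r2c6∈{2}] r2c6 is down to just 2, so r2c6=2.
Step 17. [r9c1∈{9}] r9c1's peers cover all but 9, so r9c1=9.
Step 18. [r6c5∈{7}] r6c5's peers cover all but 7, so r6c5=7.
Step 19. [r3c7∈{3}] only 3 remains possible at r3c7, so r3c7=3.
Step 20. [r7c6∈{7,9}] in row 7, 9 fits only at r7c6 ⇒ r7c6=9.
Step 21. [r9c3∈{3}] r9c3 is down to just 3. So r9c3=3.
Step 22. [r3c4∈{7}] nothing but 7 survives at r3c4, so r3c4=7.
Step 23. [r9c6∈{7}] only 7 remains possible at r9c6. So r9c6=7.
Step 24. [r4c7∈{6}] r4c7's peers cover all but 6, so r4c7=6.
Step 25. [r9c5∈{8}] only 8 remains possible at r9c5 ⇒ r9c5=8.
Step 26. [r1c6∈{5}] nothing but 5 survives at r1c6, so r1c6=5.
Step 27. [r5c7∈{8}] r5c7 has the single candidate 8. So r5c7=8.
Step 28. [r7c1∈{4}] r7c1 has the single candidate 4 ⇒ r7c1=4.
Step 29. [r1c2∈{3}] r1c2 is down to just 3, so r1c2=3.
Step 30. [r3c8∈{4}] r3c8 is down to just 4. So r3c8=4.
Step 31. [r5c1∈{1}] r5c1 is down to just 1 ⇒ r5c1=1.
Step 32. [r4c5∈{5}] r4c5's peers cover all but 5, so r4c5=5.
Step 33. [r1c4∈{8}] r1c4's peers cover all but 8 ⇒ r1c4=8.
Step 34. [r7c8∈{7}] only 7 remains possible at r7c8, so r7c8=7.
Step 35. [r4c8∈{2}] r4c8's peers cover all but 2, so r4c8=2.
Step 36. [r6c2∈{2}] r6c2's peers cover all but 2. So r6c2=2.
Step 37. [r8c6∈{1}] nothing but 1 survives at r8c6 ⇒ r8c6=1.
Step 38. [r8c4∈{2}] r8c4 is down to just 2. So r8c4=2.
Step 39. [r8c1∈{5}] only 5 remains possible at r8c1. So r8c1=5.
Step 40. [r5c8∈{3}] r5c8 is down to just 3 ⇒ r5c8=3.
Step 41. [r2c9∈{1}] only 1 remains possible at r2c9. So r2c9=1.
Step 42. [r2c1∈{6}] r2c1 is down to just 6. So r2c1=6.
Step 43. [r8c5∈{3}] r8c5 is down to just 3, so r8c5=3.
Step 44. [r3c1∈{2}] r3c1's peers cover all but 2, so r3c1=2.
Step 45. [r6c4∈{9}] r6c4 has the single candidate 9 ⇒ r6c4=9.

Answer: 7 3 1 8 4 5 2 9 6 / 6 4 8 3 9 2 7 5 1 / 2 9 5 7 1 6 3 4 8 / 8 7 4 1 5 3 6 2 9 / 1 5 9 6 2 4 8 3 7 / 3 2 6 9 7 8 4 1 5 / 4 8 2 5 6 9 1 7 3 / 5 6 7 2 3 1 9 8 4 / 9 1 3 4 8 7 5 6 2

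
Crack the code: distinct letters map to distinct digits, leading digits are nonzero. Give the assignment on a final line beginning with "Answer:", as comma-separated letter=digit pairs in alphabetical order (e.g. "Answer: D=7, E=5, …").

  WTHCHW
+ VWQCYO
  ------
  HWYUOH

Step 1. [col 1: W + O ≡ H (mod 10)] H=7 is one option consistent with column 1 (W + O ≡ H (mod 10), carry-in 0) — take it. So H=7.
Step 2. [col 1: W + O ≡ H (mod 10)] no forcing yet in column 1 (carry-in 0); O=3 is free and consistent — try it. So O=3.
Step 3. [col 1: W + O ≡ H (mod 10)] from column 1 (O=3, H=7, carry-in 0, digits 3,7 already taken and all letters distinct): W must equal 4. So W=4.
Step 4. [col 2: H + Y ≡ O (mod 10)] in column 2 we have H+Y≡O with carry-in 0; given H=7, O=3 and digits 3,4,7 already taken and all letters distinct, that pins Y to 6, so Y=6.
Step 5. [col 3: C + C ≡ U (mod 10)] C=5 is one option consistent with column 3 (C + C ≡ U (mod 10), carry-in 1) — take it ⇒ C=5.
Step 6. [col 3: C + C ≡ U (mod 10)] column 3: given C=5, carry-in 1, and digits 3,4,5,6,7 already taken and all letters distinct, C+C≡U (mod 10) forces U=1 ⇒ U=1.
Step 7. [col 4: H + Q ≡ Y (mod 10)] in column 4 we have H+Q≡Y with carry-in 1; given H=7, Y=6 and digits 1,3,4,5,6,7 already taken and all letters distinct, that pins Q to 8, so Q=8.
Step 8. [col 5: T + W ≡ W (mod 10)] column 5: given W=4, carry-in 1, and digits 1,3,4,5,6,7,8 already taken and all letters distinct, T+W≡W (mod 10) forces T=9, so T=9.
Step 9. [col 6: W + V ≡ H (mod 10)] in column 6 we have W+V≡H with carry-in 1; given W=4, H=7 and digits 1,3,4,5,6,7,8,9 already taken and all letters distinct, that pins V to 2 ⇒ V=2.

Answer: C=5, H=7, O=3, Q=8, T=9, U=1, V=2, W=4, Y=6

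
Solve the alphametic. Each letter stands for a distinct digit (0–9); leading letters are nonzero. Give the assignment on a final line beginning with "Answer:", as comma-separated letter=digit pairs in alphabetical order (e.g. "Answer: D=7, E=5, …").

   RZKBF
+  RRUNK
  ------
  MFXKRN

Step 1. [col 1: F + K ≡ N (mod 10)] column 1 (F + K ≡ N (mod 10), carry-in 0) doesn't pin F yet; pick F=5 and continue ⇒ F=5.
Step 2. [col 1: F + K ≡ N (mod 10)] N=4 is one option consistent with column 1 (F + K ≡ N (mod 10), carry-in 0) — take it. So N=4.
Step 3. [col 1: F + K ≡ N (mod 10)] column 1: given F=5, N=4, carry-in 0, and digits 4,5 already taken and all letters distinct, F+K≡N (mod 10) forces K=9. So K=9.
Step 4. [col 2: B + N ≡ R (mod 10)] B=2 is one option consistent with column 2 (B + N ≡ R (mod 10), carry-in 1) — take it ⇒ B=2.
Step 5. [col 2: B + N ≡ R (mod 10)] in column 2 we have B+N≡R with carry-in 1; given B=2, N=4 and digits 2,4,5,9 already taken and all letters distinct, that pins R to 7. So R=7.
Step 6. [M] the sum has 6 digits but both addends have 5; that extra leading digit M is the final carry, namely 1. So M=1.
Step 7. [col 3: K + U ≡ K (mod 10)] column 3: given K=9, carry-in 0, and digits 1,2,4,5,7,9 already taken and all letters distinct, K+U≡K (mod 10) forces U=0, so U=0.
Step 8. [col 4: Z + R ≡ X (mod 10)] in column 4 we have Z+R≡X with carry-in 0; given R=7 and digits 0,1,2,4,5,7,9 already taken and all letters distinct, that pins X to 3 ⇒ X=3.
Step 9. [col 4: Z + R ≡ X (mod 10)] in column 4 we have Z+R≡X with carry-in 0; given R=7, X=3 and digits 0,1,2,3,4,5,7,9 already taken and all letters distinct, that pins Z to 6. So Z=6.

Answer: B=2, F=5, K=9, M=1, N=4, R=7, U=0, X=3, Z=6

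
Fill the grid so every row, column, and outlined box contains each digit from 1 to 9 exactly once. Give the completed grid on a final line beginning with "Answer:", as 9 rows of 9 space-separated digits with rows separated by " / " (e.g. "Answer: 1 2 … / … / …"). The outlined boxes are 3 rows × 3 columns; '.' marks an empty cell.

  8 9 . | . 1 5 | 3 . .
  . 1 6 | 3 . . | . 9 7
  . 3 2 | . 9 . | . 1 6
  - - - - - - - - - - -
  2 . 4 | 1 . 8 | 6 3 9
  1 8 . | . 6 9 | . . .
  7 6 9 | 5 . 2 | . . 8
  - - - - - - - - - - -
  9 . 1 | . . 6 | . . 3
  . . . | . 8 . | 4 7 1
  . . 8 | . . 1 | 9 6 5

Step 1. [r2c6∈{4}] r2c6 has the single candidate 4, so r2c6=4.
Step 2. [r7c5∈{2,4,5,7}] r7c5 is the only open cell in col 5 admitting 5 ⇒ r7c5=5.
Step 3. [r6c8∈{4}] nothing but 4 survives at r6c8 ⇒ r6c8=4.
Step 4. [r9c5∈{2,3,4,7}] r9c5 is the only open cell in col 5 admitting 4, so r9c5=4.
Step 5. [r1c8∈{2}] r1c8 is down to just 2. So r1c8=2.
Step 6. [r7c7∈{2,8}] box 9 places 2 nowhere but r7c7 ⇒ r7c7=2.
Step 7. [r7c4∈{7}] r7c4 has the single candidate 7 ⇒ r7c4=7.
Step 8. [r2c1∈{5}] nothing but 5 survives at r2c1. So r2c1=5.
Step 9. [r9c1∈{3}] r9c1 has the single candidate 3. So r9c1=3.
Step 10. [r5c8∈{5}] only 5 remains possible at r5c8 ⇒ r5c8=5.
Step 11. [r9c4∈{2}] r9c4 has the single candidate 2, so r9c4=2.
Step 12. [r8c2∈{2,5}] row 8 places 2 nowhere but r8c2, so r8c2=2.
Step 13. [r3c4∈{8}] r3c4 has the single candidate 8. So r3c4=8.
Step 14. [r8c1∈{6}] nothing but 6 survives at r8c1, so r8c1=6.
Step 15. [r7c8∈{8}] r7c8 is down to just 8, so r7c8=8.
Step 16. [r5c9∈{2}] r5c9's peers cover all but 2, so r5c9=2.
Step 17. [r1c9∈{4}] r1c9 is down to just 4 ⇒ r1c9=4.
Step 18. [r2c5∈{2}] r2c5 has the single candidate 2 ⇒ r2c5=2.
Step 19. [r5c4∈{4}] r5c4 has the single candidate 4 ⇒ r5c4=4.
Step 20. [r1c3∈{7}] r1c3 is down to just 7, so r1c3=7.
Step 21. [r7c2∈{4}] r7c2 is down to just 4 ⇒ r7c2=4.
Step 22. [r3c6∈{7}] r3c6 is down to just 7 ⇒ r3c6=7.
Step 23. [r8c4∈{9}] nothing but 9 survives at r8c4. So r8c4=9.
Step 24. [r3c1∈{4}] r3c1 is down to just 4, so r3c1=4.
Step 25. [r4c2∈{5}] r4c2 has the single candidate 5, so r4c2=5.
Step 26. [r8c3∈{5}] only 5 remains possible at r8c3 ⇒ r8c3=5.
Step 27. [r5c3∈{3}] r5c3 is down to just 3 ⇒ r5c3=3.
Step 28. [r6c7∈{1}] only 1 remains possible at r6c7 ⇒ r6c7=1.
Step 29. [r4c5∈{7}] r4c5's peers cover all but 7. So r4c5=7.
Step 30. [r9c2∈{7}] only 7 remains possible at r9c2 ⇒ r9c2=7.
Step 31. [r3c7∈{5}] only 5 remains possible at r3c7, so r3c7=5.
Step 32. [r2c7∈{8}] r2c7's peers cover all but 8. So r2c7=8.
Step 33. [r8c6∈{3}] r8c6 is down to just 3 ⇒ r8c6=3.
Step 34. [r5c7∈{7}] nothing but 7 survives at r5c7, so r5c7=7.
Step 35. [r1c4∈{6}] r1c4's peers cover all but 6. So r1c4=6.
Step 36. [r6c5∈{3}] only 3 remains possible at r6c5. So r6c5=3.

Answer: 8 9 7 6 1 5 3 2 4 / 5 1 6 3 2 4 8 9 7 / 4 3 2 8 9 7 5 1 6 / 2 5 4 1 7 8 6 3 9 / 1 8 3 4 6 9 7 5 2 / 7 6 9 5 3 2 1 4 8 / 9 4 1 7 5 6 2 8 3 / 6 2 5 9 8 3 4 7 1 / 3 7 8 2 4 1 9 6 5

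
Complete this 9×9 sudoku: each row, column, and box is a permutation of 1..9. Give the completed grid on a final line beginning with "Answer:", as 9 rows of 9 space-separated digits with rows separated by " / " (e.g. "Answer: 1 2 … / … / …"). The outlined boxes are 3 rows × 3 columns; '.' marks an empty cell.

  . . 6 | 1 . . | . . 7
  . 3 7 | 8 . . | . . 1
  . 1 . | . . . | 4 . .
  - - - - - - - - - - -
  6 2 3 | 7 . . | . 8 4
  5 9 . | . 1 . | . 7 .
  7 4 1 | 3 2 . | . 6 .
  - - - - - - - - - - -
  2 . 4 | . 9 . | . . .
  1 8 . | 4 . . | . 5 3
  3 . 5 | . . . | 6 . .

Step 1. [r3c4∈{2,5,6,9}] across col 4, 9 lands solely at r3c4. So r3c4=9.
Step 2. [r7c6∈{1,3,5,6,7,8}] 3 has one home in row 7: r7c6 ⇒ r7c6=3.
Step 3. [r4c5∈{5}] r4c5's peers cover all but 5 ⇒ r4c5=5.
Step 4. [r3c9∈{2,5,6,8}] across col 9, 6 lands solely at r3c9. So r3c9=6.
Step 5. [r1c7∈{2,3,5,8,9}] box 3 places 8 nowhere but r1c7. So r1c7=8.
Step 6. [r2c7∈{2,5,9}] box 3 places 5 nowhere but r2c7 ⇒ r2c7=5.
Step 7. [r9c6∈{1,2,7,8}] across col 6, 1 lands solely at r9c6. So r9c6=1.
Step 8. [r5c6∈{4,6,8}] r5c6 is the only open cell in row 5 admitting 4, so r5c6=4.
Step 9. [r6c7∈{9}] r6c7's peers cover all but 9. So r6c7=9.
Step 10. [r3c6∈{2,5,7}] across row 3, 5 lands solely at r3c6. So r3c6=5.
Step 11. [r8c6∈{2,6,7}] 7 has one home in col 6: r8c6. So r8c6=7.
Step 12. [r8c7∈{2}] r8c7 is down to just 2. So r8c7=2.
Step 13. [r9c9∈{8,9}] r9c9 is the only open cell in col 9 admitting 9 ⇒ r9c9=9.
Step 14. [r7c2∈{6,7}] r7c2 is the only open cell in col 2 admitting 6, so r7c2=6.
Step 15. [r1c6∈{2}] r1c6 is down to just 2. So r1c6=2.
Step 16. [r2c8∈{2,9}] 2 has one home in row 2: r2c8. So r2c8=2.
Step 17. [r2c1∈{4,9}] r2c1 is the only open cell in row 2 admitting 9, so r2c1=9.
Step 18. [r2c5∈{4,6}] row 2 places 4 nowhere but r2c5. So r2c5=4.
Step 19. [r3c8∈{3}] r3c8's peers cover all but 3, so r3c8=3.
Step 20. [r3c1∈{8}] r3c1 is down to just 8 ⇒ r3c1=8.
Step 21. [r7c7∈{1,7}] row 7 places 7 nowhere but r7c7. So r7c7=7.
Step 22. [r5c3∈{8}] only 8 remains possible at r5c3, so r5c3=8.
Step 23. [r7c4∈{5}] r7c4 has the single candidate 5. So r7c4=5.
Step 24. [r3c5∈{7}] r3c5's peers cover all but 7. So r3c5=7.
Step 25. [r9c4∈{2}] r9c4 has the single candidate 2 ⇒ r9c4=2.
Step 26. [r4c6∈{9}] r4c6 is down to just 9 ⇒ r4c6=9.
Step 27. [r3c3∈{2}] r3c3 has the single candidate 2. So r3c3=2.
Step 28. [r4c7∈{1}] nothing but 1 survives at r4c7. So r4c7=1.
Step 29. [r6c6∈{8}] r6c6 is down to just 8, so r6c6=8.
Step 30. [r5c4∈{6}] r5c4 is down to just 6 ⇒ r5c4=6.
Step 31. [r6c9∈{5}] only 5 remains possible at r6c9 ⇒ r6c9=5.
Step 32. [r9c2∈{7}] r9c2's peers cover all but 7. So r9c2=7.
Step 33. [r1c1∈{4}] nothing but 4 survives at r1c1 ⇒ r1c1=4.
Step 34. [r1c5∈{3}] r1c5's peers cover all but 3. So r1c5=3.
Step 35. [r1c2∈{5}] only 5 remains possible at r1c2 ⇒ r1c2=5.
Step 36. [r8c3∈{9}] r8c3's peers cover all but 9. So r8c3=9.
Step 37. [r9c8∈{4}] nothing but 4 survives at r9c8, so r9c8=4.
Step 38. [r7c9∈{8}] only 8 remains possible at r7c9 ⇒ r7c9=8.
Step 39. [r2c6∈{6}] nothing but 6 survives at r2c6 ⇒ r2c6=6.
Step 40. [r8c5∈{6}] r8c5's peers cover all but 6, so r8c5=6.
Step 41. [r5c9∈{2}] r5c9 is down to just 2 ⇒ r5c9=2.
Step 42. [r5c7∈{3}] r5c7 has the single candidate 3 ⇒ r5c7=3.
Step 43. [r9c5∈{8}] r9c5's peers cover all but 8 ⇒ r9c5=8.
Step 44. [r1c8∈{9}] only 9 remains possible at r1c8 ⇒ r1c8=9.
Step 45. [r7c8∈{1}] only 1 remains possible at r7c8 ⇒ r7c8=1.

Answer: 4 5 6 1 3 2 8 9 7 / 9 3 7 8 4 6 5 2 1 / 8 1 2 9 7 5 4 3 6 / 6 2 3 7 5 9 1 8 4 / 5 9 8 6 1 4 3 7 2 / 7 4 1 3 2 8 9 6 5 / 2 6 4 5 9 3 7 1 8 / 1 8 9 4 6 7 2 5 3 / 3 7 5 2 8 1 6 4 9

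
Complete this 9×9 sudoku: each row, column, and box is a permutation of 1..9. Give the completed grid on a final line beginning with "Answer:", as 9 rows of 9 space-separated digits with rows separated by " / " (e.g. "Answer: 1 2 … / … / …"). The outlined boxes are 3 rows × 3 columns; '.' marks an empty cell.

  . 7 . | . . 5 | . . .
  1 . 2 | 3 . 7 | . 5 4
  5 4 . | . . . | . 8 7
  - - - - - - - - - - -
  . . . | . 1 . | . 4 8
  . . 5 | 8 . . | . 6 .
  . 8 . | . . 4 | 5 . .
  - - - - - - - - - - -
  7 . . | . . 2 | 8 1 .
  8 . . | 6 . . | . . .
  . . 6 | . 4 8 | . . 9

Step 1. [r4c4∈{2,5,7,9}] 5 has one home in row 4: r4c4 ⇒ r4c4=5.
Step 2. [r7c4∈{9}] nothing but 9 survives at r7c4 ⇒ r7c4=9.
Step 3. [r9c2∈{1,2,3,5}] across row 9, 5 lands solely at r9c2 ⇒ r9c2=5.
Step 4. [r7c2∈{3}] r7c2 is down to just 3, so r7c2=3.
Step 5. [r9c1∈{2}] nothing but 2 survives at r9c1, so r9c1=2.
Step 6. [r9c4∈{1,7}] across row 9, 1 lands solely at r9c4, so r9c4=1.
Step 7. [r8c5∈{3,5,7}] 7 has one home in box 8: r8c5 ⇒ r8c5=7.
Step 8. [r5c7∈{1,2,3,7,9}] across row 5, 7 lands solely at r5c7, so r5c7=7.
Step 9. [r9c7∈{3}] nothing but 3 survives at r9c7, so r9c7=3.
Step 10. [r3c4∈{2}] nothing but 2 survives at r3c4. So r3c4=2.
Step 11. [r3c3∈{3,9}] 3 has one home in row 3: r3c3. So r3c3=3.
Step 12. [r8c8∈{2}] r8c8 is down to just 2, so r8c8=2.
Step 13. [r2c5∈{6,8,9}] row 2 places 8 nowhere but r2c5, so r2c5=8.
Step 14. [r3c6∈{1,6,9}] 1 has one home in col 6: r3c6 ⇒ r3c6=1.
Step 15. [r4c6∈{3,6,9}] r4c6 is the only open cell in col 6 admitting 6, so r4c6=6.
Step 16. [r5c6∈{3,9}] in col 6, 9 fits only at r5c6 ⇒ r5c6=9.
Step 17. [r1c7∈{1,2,6,9}] r1c7 is the only open cell in col 7 admitting 1, so r1c7=1.
Step 18. [r1c9∈{2,3,6}] r1c9 is the only open cell in row 1 admitting 2 ⇒ r1c9=2.
Step 19. [r2c2∈{6,9}] 6 has one home in col 2: r2c2 ⇒ r2c2=6.
Step 20. [r1c1∈{9}] only 9 remains possible at r1c1 ⇒ r1c1=9.
Step 21. [r6c8∈{3,9}] in col 8, 9 fits only at r6c8. So r6c8=9.
Step 22. [r3c7∈{6,9}] col 7 places 6 nowhere but r3c7 ⇒ r3c7=6.
Step 23. [r4c3∈{7,9}] r4c3 is the only open cell in row 4 admitting 7, so r4c3=7.
Step 24. [r8c3∈{1,4,9}] across col 3, 9 lands solely at r8c3, so r8c3=9.
Step 25. [r6c3∈{1}] r6c3 is down to just 1, so r6c3=1.
Step 26. [r6c9∈{3}] r6c9's peers cover all but 3, so r6c9=3.
Step 27. [r5c5∈{2,3}] in col 5, 3 fits only at r5c5 ⇒ r5c5=3.
Step 28. [r7c9∈{5,6}] in row 7, 6 fits only at r7c9. So r7c9=6.
Step 29. [r4c2∈{2,9}] across row 4, 9 lands solely at r4c2 ⇒ r4c2=9.
Step 30. [r8c9∈{5}] r8c9 is down to just 5, so r8c9=5.
Step 31. [r7c3∈{4}] r7c3 is down to just 4 ⇒ r7c3=4.
Step 32. [r1c3∈{8}] r1c3 is down to just 8, so r1c3=8.
Step 33. [r6c4∈{7}] nothing but 7 survives at r6c4, so r6c4=7.
Step 34. [r8c2∈{1}] only 1 remains possible at r8c2. So r8c2=1.
Step 35. [r8c6∈{3}] nothing but 3 survives at r8c6, so r8c6=3.
Step 36. [r5c1∈{4}] r5c1 is down to just 4, so r5c1=4.
Step 37. [r9c8∈{7}] r9c8 is down to just 7 ⇒ r9c8=7.
Step 38. [r4c1∈{3}] r4c1 is down to just 3, so r4c1=3.
Step 39. [r1c4∈{4}] r1c4 is down to just 4 ⇒ r1c4=4.
Step 40. [r3c5∈{9}] r3c5 is down to just 9, so r3c5=9.
Step 41. [r5c9∈{1}] only 1 remains possible at r5c9, so r5c9=1.
Step 42. [r6c5∈{2}] only 2 remains possible at r6c5. So r6c5=2.
Step 43. [r7c5∈{5}] r7c5 has the single candidate 5. So r7c5=5.
Step 44. [r6c1∈{6}] only 6 remains possible at r6c1, so r6c1=6.
Step 45. [r1c5∈{6}] r1c5 has the single candidate 6, so r1c5=6.
Step 46. [r1c8∈{3}] r1c8's peers cover all but 3, so r1c8=3.
Step 47. [r2c7∈{9}] r2c7 has the single candidate 9. So r2c7=9.
Step 48. [r5c2∈{2}] r5c2's peers cover all but 2. So r5c2=2.
Step 49. [r4c7∈{2}] r4c7's peers cover all but 2. So r4c7=2.
Step 50. [r8c7∈{4}] only 4 remains possible at r8c7, so r8c7=4.

Answer: 9 7 8 4 6 5 1 3 2 / 1 6 2 3 8 7 9 5 4 / 5 4 3 2 9 1 6 8 7 / 3 9 7 5 1 6 2 4 8 / 4 2 5 8 3 9 7 6 1 / 6 8 1 7 2 4 5 9 3 / 7 3 4 9 5 2 8 1 6 / 8 1 9 6 7 3 4 2 5 / 2 5 6 1 4 8 3 7 9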